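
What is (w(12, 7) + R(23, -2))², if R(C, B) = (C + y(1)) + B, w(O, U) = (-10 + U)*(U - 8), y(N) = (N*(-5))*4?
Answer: 16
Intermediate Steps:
y(N) = -20*N (y(N) = -5*N*4 = -20*N)
w(O, U) = (-10 + U)*(-8 + U)
R(C, B) = -20 + B + C (R(C, B) = (C - 20*1) + B = (C - 20) + B = (-20 + C) + B = -20 + B + C)
(w(12, 7) + R(23, -2))² = ((80 + 7² - 18*7) + (-20 - 2 + 23))² = ((80 + 49 - 126) + 1)² = (3 + 1)² = 4² = 16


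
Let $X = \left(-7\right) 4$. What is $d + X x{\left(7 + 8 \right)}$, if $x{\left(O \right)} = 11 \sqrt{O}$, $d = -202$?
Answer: $-202 - 308 \sqrt{15} \approx -1394.9$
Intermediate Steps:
$X = -28$
$d + X x{\left(7 + 8 \right)} = -202 - 28 \cdot 11 \sqrt{7 + 8} = -202 - 28 \cdot 11 \sqrt{15} = -202 - 308 \sqrt{15}$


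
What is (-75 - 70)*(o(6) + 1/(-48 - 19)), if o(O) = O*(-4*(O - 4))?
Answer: 466465/67 ≈ 6962.2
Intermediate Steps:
o(O) = O*(16 - 4*O) (o(O) = O*(-4*(-4 + O)) = O*(16 - 4*O))
(-75 - 70)*(o(6) + 1/(-48 - 19)) = (-75 - 70)*(4*6*(4 - 1*6) + 1/(-48 - 19)) = -145*(4*6*(4 - 6) + 1/(-67)) = -145*(4*6*(-2) - 1/67) = -145*(-48 - 1/67) = -145*(-3217/67) = 466465/67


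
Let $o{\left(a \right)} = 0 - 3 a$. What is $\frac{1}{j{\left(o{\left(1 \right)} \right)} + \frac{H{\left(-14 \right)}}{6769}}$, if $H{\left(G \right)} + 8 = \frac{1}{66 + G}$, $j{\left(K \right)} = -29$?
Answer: $- \frac{351988}{10208067} \approx -0.034481$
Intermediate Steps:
$o{\left(a \right)} = - 3 a$
$H{\left(G \right)} = -8 + \frac{1}{66 + G}$
$\frac{1}{j{\left(o{\left(1 \right)} \right)} + \frac{H{\left(-14 \right)}}{6769}} = \frac{1}{-29 + \frac{\frac{1}{66 - 14} \left(-527 - -112\right)}{6769}} = \frac{1}{-29 + \frac{-527 + 112}{52} \cdot \frac{1}{6769}} = \frac{1}{-29 + \frac{1}{52} \left(-415\right) \frac{1}{6769}} = \frac{1}{-29 - \frac{415}{351988}} = \frac{1}{- \frac{10208067}{351988}} = - \frac{351988}{10208067}$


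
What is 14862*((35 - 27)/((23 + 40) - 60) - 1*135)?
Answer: -1966738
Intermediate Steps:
14862*((35 - 27)/((23 + 40) - 60) - 1*135) = 14862*(8/(63 - 60) - 135) = 14862*(8/3 - 135) = 14862*(-397/3) = -1966738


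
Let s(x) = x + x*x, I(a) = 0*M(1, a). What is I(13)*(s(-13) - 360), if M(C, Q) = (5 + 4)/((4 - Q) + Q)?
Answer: 0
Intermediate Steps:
M(C, Q) = 9/4
I(a) = 0 (I(a) = 0*(9/4) = 0)
s(x) = x + x²
I(13)*(s(-13) - 360) = 0*(-13*(1 - 13) - 360) = 0*(-13*(-12) - 360) = 0*(156 - 360) = 0*(-204) = 0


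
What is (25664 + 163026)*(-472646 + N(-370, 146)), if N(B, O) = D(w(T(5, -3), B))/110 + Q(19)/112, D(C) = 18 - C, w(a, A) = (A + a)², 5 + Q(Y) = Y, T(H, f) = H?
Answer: -3934130138297/44 ≈ -8.9412e+10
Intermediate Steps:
Q(Y) = -5 + Y
N(B, O) = 127/440 - (5 + B)²/110 (N(B, O) = (18 - (B + 5)²)/110 + (-5 + 19)/112 = (18 - (5 + B)²)*(1/110) + 14*(1/112) = (9/55 - (5 + B)²/110) + ⅛ = 127/440 - (5 + B)²/110)
(25664 + 163026)*(-472646 + N(-370, 146)) = (25664 + 163026)*(-472646 + (127/440 - (5 - 370)²/110)) = 188690*(-472646 + (127/440 - 1/110*(-365)²)) = 188690*(-472646 + (127/440 - 1/110*133225)) = 188690*(-472646 + (127/440 - 26645/22)) = 188690*(-472646 - 532773/440) = 188690*(-208497013/440) = -3934130138297/44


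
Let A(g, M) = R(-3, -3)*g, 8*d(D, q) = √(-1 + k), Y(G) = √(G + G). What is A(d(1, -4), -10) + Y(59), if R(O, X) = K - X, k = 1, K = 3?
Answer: √118 ≈ 10.863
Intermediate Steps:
Y(G) = √2*√G (Y(G) = √(2*G) = √2*√G)
R(O, X) = 3 - X
d(D, q) = 0 (d(D, q) = √(-1 + 1)/8 = √0/8 = (⅛)*0 = 0)
A(g, M) = 6*g (A(g, M) = (3 - 1*(-3))*g = (3 + 3)*g = 6*g)
A(d(1, -4), -10) + Y(59) = 6*0 + √2*√59 = 0 + √118 = √118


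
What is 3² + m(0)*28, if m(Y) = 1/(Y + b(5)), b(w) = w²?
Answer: 253/25 ≈ 10.120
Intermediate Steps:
m(Y) = 1/(25 + Y) (m(Y) = 1/(Y + 5²) = 1/(Y + 25) = 1/(25 + Y))
3² + m(0)*28 = 3² + 28/(25 + 0) = 9 + 28/25 = 253/25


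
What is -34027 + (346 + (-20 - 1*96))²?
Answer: 18873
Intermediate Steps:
-34027 + (346 + (-20 - 1*96))² = -34027 + (346 + (-20 - 96))² = -34027 + (346 - 116)² = -34027 + 230² = -34027 + 52900 = 18873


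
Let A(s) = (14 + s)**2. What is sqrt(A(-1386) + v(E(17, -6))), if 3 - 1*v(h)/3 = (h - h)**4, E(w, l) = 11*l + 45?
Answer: sqrt(1882393) ≈ 1372.0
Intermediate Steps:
E(w, l) = 45 + 11*l
v(h) = 9 (v(h) = 9 - 3*(h - h)**4 = 9 - 3*0**4 = 9 - 3*0 = 9 + 0 = 9)
sqrt(A(-1386) + v(E(17, -6))) = sqrt((14 - 1386)**2 + 9) = sqrt((-1372)**2 + 9) = sqrt(1882384 + 9) = sqrt(1882393)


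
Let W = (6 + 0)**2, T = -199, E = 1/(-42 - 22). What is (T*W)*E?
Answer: 1791/16 ≈ 111.94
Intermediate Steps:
E = -1/64 (E = 1/(-64) = -1/64 ≈ -0.015625)
W = 36 (W = 6**2 = 36)
(T*W)*E = -199*36*(-1/64) = -7164*(-1/64) = 1791/16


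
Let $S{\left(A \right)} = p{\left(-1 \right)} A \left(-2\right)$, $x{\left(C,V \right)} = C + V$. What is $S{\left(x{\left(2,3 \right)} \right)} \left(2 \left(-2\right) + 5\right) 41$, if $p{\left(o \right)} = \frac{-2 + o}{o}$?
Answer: $-1230$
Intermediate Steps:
$p{\left(o \right)} = \frac{-2 + o}{o}$
$S{\left(A \right)} = - 6 A$ ($S{\left(A \right)} = \frac{-2 - 1}{-1} A \left(-2\right) = \left(-1\right) \left(-3\right) A \left(-2\right) = 3 A \left(-2\right) = - 6 A$)
$S{\left(x{\left(2,3 \right)} \right)} \left(2 \left(-2\right) + 5\right) 41 = - 6 \left(2 + 3\right) \left(2 \left(-2\right) + 5\right) 41 = \left(-6\right) 5 \left(-4 + 5\right) 41 = \left(-30\right) 1 \cdot 41 = \left(-30\right) 41 = -1230$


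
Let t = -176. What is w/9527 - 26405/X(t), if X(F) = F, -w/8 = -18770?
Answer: 277988595/1676752 ≈ 165.79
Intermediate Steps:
w = 150160 (w = -8*(-18770) = 150160)
w/9527 - 26405/X(t) = 150160/9527 - 26405/(-176) = 150160*(1/9527) - 26405*(-1/176) = 150160/9527 + 26405/176 = 277988595/1676752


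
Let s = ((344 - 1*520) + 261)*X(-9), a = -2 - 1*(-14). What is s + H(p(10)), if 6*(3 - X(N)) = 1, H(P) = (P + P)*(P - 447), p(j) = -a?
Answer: 67541/6 ≈ 11257.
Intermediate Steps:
a = 12 (a = -2 + 14 = 12)
p(j) = -12 (p(j) = -1*12 = -12)
H(P) = 2*P*(-447 + P) (H(P) = (2*P)*(-447 + P) = 2*P*(-447 + P))
X(N) = 17/6 (X(N) = 3 - 1/6*1 = 3 - 1/6 = 17/6)
s = 1445/6 (s = ((344 - 1*520) + 261)*(17/6) = ((344 - 520) + 261)*(17/6) = (-176 + 261)*(17/6) = 85*(17/6) = 1445/6 ≈ 240.83)
s + H(p(10)) = 1445/6 + 2*(-12)*(-447 - 12) = 1445/6 + 2*(-12)*(-459) = 1445/6 + 11016 = 67541/6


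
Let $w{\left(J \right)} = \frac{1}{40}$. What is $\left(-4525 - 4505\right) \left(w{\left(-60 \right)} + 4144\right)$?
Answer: $- \frac{149682183}{4} \approx -3.7421 \cdot 10^{7}$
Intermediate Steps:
$w{\left(J \right)} = \frac{1}{40}$
$\left(-4525 - 4505\right) \left(w{\left(-60 \right)} + 4144\right) = \left(-4525 - 4505\right) \left(\frac{1}{40} + 4144\right) = \left(-9030\right) \frac{165761}{40} = - \frac{149682183}{4}$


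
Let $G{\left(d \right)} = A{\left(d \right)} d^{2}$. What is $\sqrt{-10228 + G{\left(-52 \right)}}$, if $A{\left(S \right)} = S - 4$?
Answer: $2 i \sqrt{40413} \approx 402.06 i$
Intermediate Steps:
$A{\left(S \right)} = -4 + S$ ($A{\left(S \right)} = S - 4 = -4 + S$)
$G{\left(d \right)} = d^{2} \left(-4 + d\right)$ ($G{\left(d \right)} = \left(-4 + d\right) d^{2} = d^{2} \left(-4 + d\right)$)
$\sqrt{-10228 + G{\left(-52 \right)}} = \sqrt{-10228 + \left(-52\right)^{2} \left(-4 - 52\right)} = \sqrt{-10228 + 2704 \left(-56\right)} = \sqrt{-10228 - 151424} = \sqrt{-161652} = 2 i \sqrt{40413}$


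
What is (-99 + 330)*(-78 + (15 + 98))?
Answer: 8085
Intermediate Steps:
(-99 + 330)*(-78 + (15 + 98)) = 231*(-78 + 113) = 231*35 = 8085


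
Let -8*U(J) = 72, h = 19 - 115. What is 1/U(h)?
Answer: -⅑ ≈ -0.11111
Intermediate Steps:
h = -96
U(J) = -9 (U(J) = -⅛*72 = -9)
1/U(h) = 1/(-9) = -⅑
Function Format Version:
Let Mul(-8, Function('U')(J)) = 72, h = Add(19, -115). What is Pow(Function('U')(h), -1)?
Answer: Rational(-1, 9) ≈ -0.11111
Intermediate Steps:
h = -96
Function('U')(J) = -9 (Function('U')(J) = Mul(Rational(-1, 8), 72) = -9)
Pow(Function('U')(h), -1) = Pow(-9, -1) = Rational(-1, 9)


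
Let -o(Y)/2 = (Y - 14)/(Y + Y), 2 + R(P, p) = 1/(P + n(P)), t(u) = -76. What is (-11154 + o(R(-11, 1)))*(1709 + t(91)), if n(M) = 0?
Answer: -18227049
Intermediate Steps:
R(P, p) = -2 + 1/P (R(P, p) = -2 + 1/(P + 0) = -2 + 1/P)
o(Y) = -(-14 + Y)/Y (o(Y) = -2*(Y - 14)/(Y + Y) = -2*(-14 + Y)/(2*Y) = -2*(-14 + Y)*1/(2*Y) = -(-14 + Y)/Y)
(-11154 + o(R(-11, 1)))*(1709 + t(91)) = (-11154 + (14 - (-2 + 1/(-11)))/(-2 + 1/(-11)))*(1709 - 76) = (-11154 + (14 - (-2 - 1/11))/(-2 - 1/11))*1633 = (-11154 + (14 - 1*(-23/11))/(-23/11))*1633 = (-11154 - 11*(14 + 23/11)/23)*1633 = (-11154 - 11/23*177/11)*1633 = (-11154 - 177/23)*1633 = -256719/23*1633 = -18227049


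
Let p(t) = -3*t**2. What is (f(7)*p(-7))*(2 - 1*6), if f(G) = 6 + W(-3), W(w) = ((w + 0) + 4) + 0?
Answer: 4116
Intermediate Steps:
W(w) = 4 + w (W(w) = (w + 4) + 0 = (4 + w) + 0 = 4 + w)
f(G) = 7 (f(G) = 6 + (4 - 3) = 6 + 1 = 7)
(f(7)*p(-7))*(2 - 1*6) = (7*(-3*(-7)**2))*(2 - 1*6) = (7*(-3*49))*(2 - 6) = (7*(-147))*(-4) = -1029*(-4) = 4116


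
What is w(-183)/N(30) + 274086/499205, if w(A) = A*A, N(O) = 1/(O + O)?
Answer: 1003072848786/499205 ≈ 2.0093e+6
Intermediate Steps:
N(O) = 1/(2*O)
w(A) = A²
w(-183)/N(30) + 274086/499205 = (-183)²/(((½)/30)) + 274086/499205 = 33489/(((½)*(1/30))) + 274086*(1/499205) = 33489/(1/60) + 274086/499205 = 33489*60 + 274086/499205 = 2009340 + 274086/499205 = 1003072848786/499205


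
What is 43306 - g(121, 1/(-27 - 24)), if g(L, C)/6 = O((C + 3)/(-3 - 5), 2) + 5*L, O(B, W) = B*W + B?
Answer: 674606/17 ≈ 39683.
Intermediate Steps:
O(B, W) = B + B*W
g(L, C) = -27/4 + 30*L - 9*C/4 (g(L, C) = 6*(((C + 3)/(-3 - 5))*(1 + 2) + 5*L) = 6*(((3 + C)/(-8))*3 + 5*L) = 6*(((3 + C)*(-⅛))*3 + 5*L) = 6*((-3/8 - C/8)*3 + 5*L) = 6*((-9/8 - 3*C/8) + 5*L) = 6*(-9/8 + 5*L - 3*C/8) = -27/4 + 30*L - 9*C/4)
43306 - g(121, 1/(-27 - 24)) = 43306 - (-27/4 + 30*121 - 9/(4*(-27 - 24))) = 43306 - (-27/4 + 3630 - 9/4/(-51)) = 43306 - (-27/4 + 3630 - 9/4*(-1/51)) = 43306 - (-27/4 + 3630 + 3/68) = 43306 - 1*61596/17 = 43306 - 61596/17 = 674606/17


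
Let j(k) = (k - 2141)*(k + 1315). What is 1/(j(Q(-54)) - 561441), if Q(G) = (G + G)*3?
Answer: -1/3004256 ≈ -3.3286e-7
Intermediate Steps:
Q(G) = 6*G (Q(G) = (2*G)*3 = 6*G)
j(k) = (-2141 + k)*(1315 + k)
1/(j(Q(-54)) - 561441) = 1/((-2815415 + (6*(-54))**2 - 4956*(-54)) - 561441) = 1/((-2815415 + (-324)**2 - 826*(-324)) - 561441) = 1/((-2815415 + 104976 + 267624) - 561441) = 1/(-2442815 - 561441) = 1/(-3004256) = -1/3004256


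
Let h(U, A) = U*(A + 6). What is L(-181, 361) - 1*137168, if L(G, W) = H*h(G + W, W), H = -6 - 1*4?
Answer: -797768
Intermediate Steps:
h(U, A) = U*(6 + A)
H = -10 (H = -6 - 4 = -10)
L(G, W) = -10*(6 + W)*(G + W) (L(G, W) = -10*(G + W)*(6 + W) = -10*(6 + W)*(G + W))
L(-181, 361) - 1*137168 = -10*(6 + 361)*(-181 + 361) - 1*137168 = -10*367*180 - 137168 = -660600 - 137168 = -797768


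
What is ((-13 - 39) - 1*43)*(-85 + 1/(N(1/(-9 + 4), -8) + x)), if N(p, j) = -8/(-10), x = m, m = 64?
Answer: 2615825/324 ≈ 8073.5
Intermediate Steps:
x = 64
N(p, j) = ⅘ (N(p, j) = -8*(-⅒) = ⅘)
((-13 - 39) - 1*43)*(-85 + 1/(N(1/(-9 + 4), -8) + x)) = ((-13 - 39) - 1*43)*(-85 + 1/(⅘ + 64)) = (-52 - 43)*(-85 + 1/(324/5)) = -95*(-85 + 5/324) = -95*(-27535/324) = 2615825/324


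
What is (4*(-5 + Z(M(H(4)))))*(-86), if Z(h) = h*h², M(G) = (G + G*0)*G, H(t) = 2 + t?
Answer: -16047944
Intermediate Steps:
M(G) = G² (M(G) = (G + 0)*G = G*G = G²)
Z(h) = h³
(4*(-5 + Z(M(H(4)))))*(-86) = (4*(-5 + ((2 + 4)²)³))*(-86) = (4*(-5 + (6²)³))*(-86) = (4*(-5 + 36³))*(-86) = (4*(-5 + 46656))*(-86) = (4*46651)*(-86) = 186604*(-86) = -16047944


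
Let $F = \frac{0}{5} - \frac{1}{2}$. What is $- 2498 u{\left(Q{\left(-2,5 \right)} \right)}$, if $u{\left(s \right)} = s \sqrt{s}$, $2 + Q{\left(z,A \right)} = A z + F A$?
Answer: $\frac{36221 i \sqrt{58}}{2} \approx 1.3793 \cdot 10^{5} i$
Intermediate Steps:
$F = - \frac{1}{2}$ ($F = 0 \cdot \frac{1}{5} - \frac{1}{2} = 0 - \frac{1}{2} = - \frac{1}{2} \approx -0.5$)
$Q{\left(z,A \right)} = -2 - \frac{A}{2} + A z$ ($Q{\left(z,A \right)} = -2 + \left(A z - \frac{A}{2}\right) = -2 + \left(- \frac{A}{2} + A z\right) = -2 - \frac{A}{2} + A z$)
$u{\left(s \right)} = s^{\frac{3}{2}}$
$- 2498 u{\left(Q{\left(-2,5 \right)} \right)} = - 2498 \left(-2 - \frac{5}{2} + 5 \left(-2\right)\right)^{\frac{3}{2}} = - 2498 \left(-2 - \frac{5}{2} - 10\right)^{\frac{3}{2}} = - 2498 \left(- \frac{29}{2}\right)^{\frac{3}{2}} = - 2498 \left(- \frac{29 i \sqrt{58}}{4}\right) = \frac{36221 i \sqrt{58}}{2}$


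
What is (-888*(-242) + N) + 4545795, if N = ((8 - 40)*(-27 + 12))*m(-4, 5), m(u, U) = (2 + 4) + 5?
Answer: 4765971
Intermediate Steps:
m(u, U) = 11 (m(u, U) = 6 + 5 = 11)
N = 5280 (N = ((8 - 40)*(-27 + 12))*11 = -32*(-15)*11 = 480*11 = 5280)
(-888*(-242) + N) + 4545795 = (-888*(-242) + 5280) + 4545795 = (214896 + 5280) + 4545795 = 220176 + 4545795 = 4765971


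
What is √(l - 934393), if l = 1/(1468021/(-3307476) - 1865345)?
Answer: I*√35566532030437638269855321455549/6169585287241 ≈ 966.64*I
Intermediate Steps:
l = -3307476/6169585287241 (l = 1/(1468021*(-1/3307476) - 1865345) = 1/(-1468021/3307476 - 1865345) = 1/(-6169585287241/3307476) = -3307476/6169585287241 ≈ -5.3609e-7)
√(l - 934393) = √(-3307476/6169585287241 - 934393) = √(-5764817305304287189/6169585287241) = I*√35566532030437638269855321455549/6169585287241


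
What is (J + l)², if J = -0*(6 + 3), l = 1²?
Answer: 1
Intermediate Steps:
l = 1
J = 0 (J = -0*9 = -6*0 = 0)
(J + l)² = (0 + 1)² = 1² = 1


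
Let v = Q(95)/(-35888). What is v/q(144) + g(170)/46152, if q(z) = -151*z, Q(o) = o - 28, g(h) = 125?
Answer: 1354814947/500203498752 ≈ 0.0027085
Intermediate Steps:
Q(o) = -28 + o
v = -67/35888 (v = (-28 + 95)/(-35888) = 67*(-1/35888) = -67/35888 ≈ -0.0018669)
v/q(144) + g(170)/46152 = -67/(35888*((-151*144))) + 125/46152 = -67/35888/(-21744) + 125*(1/46152) = -67/35888*(-1/21744) + 125/46152 = 67/780348672 + 125/46152 = 1354814947/500203498752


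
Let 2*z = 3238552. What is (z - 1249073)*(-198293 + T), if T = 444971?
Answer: 91320935634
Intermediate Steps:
z = 1619276 (z = (1/2)*3238552 = 1619276)
(z - 1249073)*(-198293 + T) = (1619276 - 1249073)*(-198293 + 444971) = 370203*246678 = 91320935634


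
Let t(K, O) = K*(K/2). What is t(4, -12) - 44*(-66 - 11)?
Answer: 3396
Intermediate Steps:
t(K, O) = K**2/2 (t(K, O) = K*(K*(1/2)) = K*(K/2) = K**2/2)
t(4, -12) - 44*(-66 - 11) = (1/2)*4**2 - 44*(-66 - 11) = (1/2)*16 - 44*(-77) = 8 + 3388 = 3396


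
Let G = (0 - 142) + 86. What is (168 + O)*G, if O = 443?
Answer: -34216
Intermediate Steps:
G = -56 (G = -142 + 86 = -56)
(168 + O)*G = (168 + 443)*(-56) = 611*(-56) = -34216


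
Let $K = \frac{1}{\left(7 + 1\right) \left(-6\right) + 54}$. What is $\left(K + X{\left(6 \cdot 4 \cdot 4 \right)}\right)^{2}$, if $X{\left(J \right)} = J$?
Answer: $\frac{332929}{36} \approx 9248.0$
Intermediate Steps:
$K = \frac{1}{6}$ ($K = \frac{1}{8 \left(-6\right) + 54} = \frac{1}{-48 + 54} = \frac{1}{6} \approx 0.16667$)
$\left(K + X{\left(6 \cdot 4 \cdot 4 \right)}\right)^{2} = \left(\frac{1}{6} + 6 \cdot 4 \cdot 4\right)^{2} = \left(\frac{1}{6} + 24 \cdot 4\right)^{2} = \left(\frac{1}{6} + 96\right)^{2} = \left(\frac{577}{6}\right)^{2} = \frac{332929}{36}$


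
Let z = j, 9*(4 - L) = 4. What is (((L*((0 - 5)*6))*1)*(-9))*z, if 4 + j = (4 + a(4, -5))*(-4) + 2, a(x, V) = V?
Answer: 1920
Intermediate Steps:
L = 32/9 (L = 4 - ⅑*4 = 4 - 4/9 = 32/9 ≈ 3.5556)
j = 2 (j = -4 + ((4 - 5)*(-4) + 2) = -4 + (-1*(-4) + 2) = -4 + (4 + 2) = -4 + 6 = 2)
z = 2
(((L*((0 - 5)*6))*1)*(-9))*z = (((32*((0 - 5)*6)/9)*1)*(-9))*2 = (((32*(-5*6)/9)*1)*(-9))*2 = ((((32/9)*(-30))*1)*(-9))*2 = (-320/3*1*(-9))*2 = -320/3*(-9)*2 = 960*2 = 1920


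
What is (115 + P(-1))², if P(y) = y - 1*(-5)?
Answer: 14161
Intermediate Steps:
P(y) = 5 + y (P(y) = y + 5 = 5 + y)
(115 + P(-1))² = (115 + (5 - 1))² = (115 + 4)² = 119² = 14161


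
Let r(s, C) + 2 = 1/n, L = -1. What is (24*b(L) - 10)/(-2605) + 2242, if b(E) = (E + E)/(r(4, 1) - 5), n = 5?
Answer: 19857404/8857 ≈ 2242.0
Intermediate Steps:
r(s, C) = -9/5 (r(s, C) = -2 + 1/5 = -2 + ⅕ = -9/5)
b(E) = -5*E/17 (b(E) = (E + E)/(-9/5 - 5) = (2*E)/(-34/5) = (2*E)*(-5/34) = -5*E/17)
(24*b(L) - 10)/(-2605) + 2242 = (24*(-5/17*(-1)) - 10)/(-2605) + 2242 = (24*(5/17) - 10)*(-1/2605) + 2242 = (120/17 - 10)*(-1/2605) + 2242 = -50/17*(-1/2605) + 2242 = 10/8857 + 2242 = 19857404/8857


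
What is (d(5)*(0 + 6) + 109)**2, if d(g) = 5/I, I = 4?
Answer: 54289/4 ≈ 13572.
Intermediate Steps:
d(g) = 5/4
(d(5)*(0 + 6) + 109)**2 = (5*(0 + 6)/4 + 109)**2 = ((5/4)*6 + 109)**2 = (15/2 + 109)**2 = (233/2)**2 = 54289/4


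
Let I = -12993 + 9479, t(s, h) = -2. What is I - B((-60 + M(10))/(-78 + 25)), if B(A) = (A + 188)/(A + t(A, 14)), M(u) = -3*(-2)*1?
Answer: -86355/26 ≈ -3321.3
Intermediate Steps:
M(u) = 6 (M(u) = 6*1 = 6)
B(A) = (188 + A)/(-2 + A) (B(A) = (A + 188)/(A - 2) = (188 + A)/(-2 + A))
I = -3514
I - B((-60 + M(10))/(-78 + 25)) = -3514 - (188 + (-60 + 6)/(-78 + 25))/(-2 + (-60 + 6)/(-78 + 25)) = -3514 - (188 - 54/(-53))/(-2 - 54/(-53)) = -3514 - (188 - 54*(-1/53))/(-2 - 54*(-1/53)) = -3514 - (188 + 54/53)/(-2 + 54/53) = -3514 - 10018/((-52/53)*53) = -3514 - (-53)*10018/(52*53) = -3514 - 1*(-5009/26) = -3514 + 5009/26 = -86355/26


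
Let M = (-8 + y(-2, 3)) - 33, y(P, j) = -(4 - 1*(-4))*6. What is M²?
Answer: 7921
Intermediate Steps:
y(P, j) = -48 (y(P, j) = -(4 + 4)*6 = -8*6 = -1*48 = -48)
M = -89 (M = (-8 - 48) - 33 = -56 - 33 = -89)
M² = (-89)² = 7921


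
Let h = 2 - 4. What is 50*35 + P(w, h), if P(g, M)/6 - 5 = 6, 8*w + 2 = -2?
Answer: 1816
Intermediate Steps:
w = -1/2 (w = -1/4 + (1/8)*(-2) = -1/4 - 1/4 = -1/2 ≈ -0.50000)
h = -2
P(g, M) = 66 (P(g, M) = 30 + 6*6 = 30 + 36 = 66)
50*35 + P(w, h) = 50*35 + 66 = 1750 + 66 = 1816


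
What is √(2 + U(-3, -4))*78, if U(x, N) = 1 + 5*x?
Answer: 156*I*√3 ≈ 270.2*I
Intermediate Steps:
√(2 + U(-3, -4))*78 = √(2 + (1 + 5*(-3)))*78 = √(2 + (1 - 15))*78 = √(2 - 14)*78 = √(-12)*78 = (2*I*√3)*78 = 156*I*√3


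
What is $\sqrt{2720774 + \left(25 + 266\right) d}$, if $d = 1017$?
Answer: $\sqrt{3016721} \approx 1736.9$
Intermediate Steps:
$\sqrt{2720774 + \left(25 + 266\right) d} = \sqrt{2720774 + \left(25 + 266\right) 1017} = \sqrt{2720774 + 291 \cdot 1017} = \sqrt{2720774 + 295947} = \sqrt{3016721}$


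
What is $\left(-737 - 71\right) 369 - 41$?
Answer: $-298193$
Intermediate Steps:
$\left(-737 - 71\right) 369 - 41 = \left(-808\right) 369 - 41 = -298152 - 41 = -298193$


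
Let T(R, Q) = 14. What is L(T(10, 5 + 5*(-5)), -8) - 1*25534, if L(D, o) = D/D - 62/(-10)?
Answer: -127634/5 ≈ -25527.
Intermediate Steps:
L(D, o) = 36/5 (L(D, o) = 1 - 62*(-⅒) = 1 + 31/5 = 36/5)
L(T(10, 5 + 5*(-5)), -8) - 1*25534 = 36/5 - 1*25534 = 36/5 - 25534 = -127634/5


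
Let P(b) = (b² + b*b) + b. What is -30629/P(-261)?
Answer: -30629/135981 ≈ -0.22524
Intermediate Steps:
P(b) = b + 2*b² (P(b) = (b² + b²) + b = 2*b² + b = b + 2*b²)
-30629/P(-261) = -30629*(-1/(261*(1 + 2*(-261)))) = -30629*(-1/(261*(1 - 522))) = -30629/((-261*(-521))) = -30629/135981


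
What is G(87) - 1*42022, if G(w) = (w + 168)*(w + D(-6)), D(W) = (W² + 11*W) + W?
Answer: -29017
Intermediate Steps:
D(W) = W² + 12*W
G(w) = (-36 + w)*(168 + w) (G(w) = (w + 168)*(w - 6*(12 - 6)) = (168 + w)*(w - 6*6) = (168 + w)*(w - 36) = (168 + w)*(-36 + w) = (-36 + w)*(168 + w))
G(87) - 1*42022 = (-6048 + 87² + 132*87) - 1*42022 = (-6048 + 7569 + 11484) - 42022 = 13005 - 42022 = -29017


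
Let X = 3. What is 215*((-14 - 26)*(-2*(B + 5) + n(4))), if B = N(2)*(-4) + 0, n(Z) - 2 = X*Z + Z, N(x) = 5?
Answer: -412800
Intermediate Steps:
n(Z) = 2 + 4*Z (n(Z) = 2 + (3*Z + Z) = 2 + 4*Z)
B = -20 (B = 5*(-4) + 0 = -20 + 0 = -20)
215*((-14 - 26)*(-2*(B + 5) + n(4))) = 215*((-14 - 26)*(-2*(-20 + 5) + (2 + 4*4))) = 215*(-40*(-2*(-15) + (2 + 16))) = 215*(-40*(30 + 18)) = 215*(-40*48) = 215*(-1920) = -412800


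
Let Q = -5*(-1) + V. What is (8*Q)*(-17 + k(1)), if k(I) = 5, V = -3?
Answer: -192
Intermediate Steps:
Q = 2 (Q = -5*(-1) - 3 = 5 - 3 = 2)
(8*Q)*(-17 + k(1)) = (8*2)*(-17 + 5) = 16*(-12) = -192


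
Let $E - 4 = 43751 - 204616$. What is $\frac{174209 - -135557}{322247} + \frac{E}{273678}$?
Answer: $\frac{32939164681}{88191914466} \approx 0.37349$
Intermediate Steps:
$E = -160861$ ($E = 4 + \left(43751 - 204616\right) = 4 - 160865 = -160861$)
$\frac{174209 - -135557}{322247} + \frac{E}{273678} = \frac{174209 - -135557}{322247} - \frac{160861}{273678} = \left(174209 + 135557\right) \frac{1}{322247} - \frac{160861}{273678} = 309766 \cdot \frac{1}{322247} - \frac{160861}{273678} = \frac{309766}{322247} - \frac{160861}{273678} = \frac{32939164681}{88191914466}$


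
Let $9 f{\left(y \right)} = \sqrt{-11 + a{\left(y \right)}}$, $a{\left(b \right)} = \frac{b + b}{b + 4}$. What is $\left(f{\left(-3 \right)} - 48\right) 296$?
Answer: $-14208 + \frac{296 i \sqrt{17}}{9} \approx -14208.0 + 135.6 i$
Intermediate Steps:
$a{\left(b \right)} = \frac{2 b}{4 + b}$
$f{\left(y \right)} = \frac{\sqrt{-11 + \frac{2 y}{4 + y}}}{9}$
$\left(f{\left(-3 \right)} - 48\right) 296 = \left(\frac{\sqrt{\frac{-44 - -27}{4 - 3}}}{9} - 48\right) 296 = \left(\frac{\sqrt{\frac{-44 + 27}{1}}}{9} - 48\right) 296 = \left(\frac{\sqrt{1 \left(-17\right)}}{9} - 48\right) 296 = \left(\frac{\sqrt{-17}}{9} - 48\right) 296 = \left(\frac{i \sqrt{17}}{9} - 48\right) 296 = \left(-48 + \frac{i \sqrt{17}}{9}\right) 296 = -14208 + \frac{296 i \sqrt{17}}{9}$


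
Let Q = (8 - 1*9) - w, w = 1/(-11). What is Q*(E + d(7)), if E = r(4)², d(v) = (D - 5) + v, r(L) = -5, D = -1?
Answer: -260/11 ≈ -23.636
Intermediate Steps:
w = -1/11 ≈ -0.090909
d(v) = -6 + v (d(v) = (-1 - 5) + v = -6 + v)
Q = -10/11 (Q = (8 - 1*9) - 1*(-1/11) = (8 - 9) + 1/11 = -1 + 1/11 = -10/11 ≈ -0.90909)
E = 25 (E = (-5)² = 25)
Q*(E + d(7)) = -10*(25 + (-6 + 7))/11 = -10*(25 + 1)/11 = -10/11*26 = -260/11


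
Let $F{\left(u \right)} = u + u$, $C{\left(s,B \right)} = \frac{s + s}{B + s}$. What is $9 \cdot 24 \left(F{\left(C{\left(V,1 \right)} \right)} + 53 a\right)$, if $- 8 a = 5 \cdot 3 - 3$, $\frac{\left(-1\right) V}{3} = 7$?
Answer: $- \frac{81324}{5} \approx -16265.0$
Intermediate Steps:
$V = -21$ ($V = \left(-3\right) 7 = -21$)
$a = - \frac{3}{2}$ ($a = - \frac{5 \cdot 3 - 3}{8} = - \frac{15 - 3}{8} = \left(- \frac{1}{8}\right) 12 = - \frac{3}{2} \approx -1.5$)
$C{\left(s,B \right)} = \frac{2 s}{B + s}$
$F{\left(u \right)} = 2 u$
$9 \cdot 24 \left(F{\left(C{\left(V,1 \right)} \right)} + 53 a\right) = 9 \cdot 24 \left(2 \cdot 2 \left(-21\right) \frac{1}{1 - 21} + 53 \left(- \frac{3}{2}\right)\right) = 216 \left(2 \cdot 2 \left(-21\right) \frac{1}{-20} - \frac{159}{2}\right) = 216 \left(2 \cdot 2 \left(-21\right) \left(- \frac{1}{20}\right) - \frac{159}{2}\right) = 216 \left(2 \cdot \frac{21}{10} - \frac{159}{2}\right) = 216 \left(\frac{21}{5} - \frac{159}{2}\right) = 216 \left(- \frac{753}{10}\right) = - \frac{81324}{5}$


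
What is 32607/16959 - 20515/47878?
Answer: 404414687/270654334 ≈ 1.4942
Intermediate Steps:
32607/16959 - 20515/47878 = 32607*(1/16959) - 20515*1/47878 = 10869/5653 - 20515/47878 = 404414687/270654334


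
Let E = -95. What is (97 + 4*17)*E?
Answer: -15675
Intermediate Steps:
(97 + 4*17)*E = (97 + 4*17)*(-95) = (97 + 68)*(-95) = 165*(-95) = -15675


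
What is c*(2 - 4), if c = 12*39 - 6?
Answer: -924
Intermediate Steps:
c = 462 (c = 468 - 6 = 462)
c*(2 - 4) = 462*(2 - 4) = 462*(-2) = -924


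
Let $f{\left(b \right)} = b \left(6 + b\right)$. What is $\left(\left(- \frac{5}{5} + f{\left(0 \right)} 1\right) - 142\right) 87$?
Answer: $-12441$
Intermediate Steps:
$\left(\left(- \frac{5}{5} + f{\left(0 \right)} 1\right) - 142\right) 87 = \left(\left(- \frac{5}{5} + 0 \left(6 + 0\right) 1\right) - 142\right) 87 = \left(\left(\left(-5\right) \frac{1}{5} + 0 \cdot 6 \cdot 1\right) - 142\right) 87 = \left(\left(-1 + 0 \cdot 1\right) - 142\right) 87 = \left(\left(-1 + 0\right) - 142\right) 87 = \left(-1 - 142\right) 87 = \left(-143\right) 87 = -12441$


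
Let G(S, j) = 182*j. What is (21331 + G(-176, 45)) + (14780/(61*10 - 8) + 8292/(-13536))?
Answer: 10031334017/339528 ≈ 29545.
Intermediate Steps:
(21331 + G(-176, 45)) + (14780/(61*10 - 8) + 8292/(-13536)) = (21331 + 182*45) + (14780/(61*10 - 8) + 8292/(-13536)) = (21331 + 8190) + (14780/(610 - 8) + 8292*(-1/13536)) = 29521 + (14780/602 - 691/1128) = 29521 + (14780*(1/602) - 691/1128) = 29521 + (7390/301 - 691/1128) = 29521 + 8127929/339528 = 10031334017/339528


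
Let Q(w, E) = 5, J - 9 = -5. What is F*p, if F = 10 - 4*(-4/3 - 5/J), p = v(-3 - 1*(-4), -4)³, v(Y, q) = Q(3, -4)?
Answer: 7625/3 ≈ 2541.7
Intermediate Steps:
J = 4 (J = 9 - 5 = 4)
v(Y, q) = 5
p = 125 (p = 5³ = 125)
F = 61/3 (F = 10 - 4*(-4/3 - 5/4) = 10 - 4*(-31/12) = 10 + 31/3 = 61/3 ≈ 20.333)
F*p = (61/3)*125 = 7625/3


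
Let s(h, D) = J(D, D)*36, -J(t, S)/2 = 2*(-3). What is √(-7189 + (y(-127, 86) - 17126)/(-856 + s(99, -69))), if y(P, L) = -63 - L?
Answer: I*√321271266/212 ≈ 84.547*I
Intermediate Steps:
J(t, S) = 12 (J(t, S) = -4*(-3) = -2*(-6) = 12)
s(h, D) = 432 (s(h, D) = 12*36 = 432)
√(-7189 + (y(-127, 86) - 17126)/(-856 + s(99, -69))) = √(-7189 + ((-63 - 1*86) - 17126)/(-856 + 432)) = √(-7189 + ((-63 - 86) - 17126)/(-424)) = √(-7189 + (-149 - 17126)*(-1/424)) = √(-7189 - 17275*(-1/424)) = √(-7189 + 17275/424) = √(-3030861/424) = I*√321271266/212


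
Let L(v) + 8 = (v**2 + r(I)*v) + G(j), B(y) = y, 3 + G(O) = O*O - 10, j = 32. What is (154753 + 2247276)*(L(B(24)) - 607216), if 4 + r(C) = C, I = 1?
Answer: -1454930583561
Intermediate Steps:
r(C) = -4 + C
G(O) = -13 + O**2 (G(O) = -3 + (O*O - 10) = -3 + (O**2 - 10) = -3 + (-10 + O**2) = -13 + O**2)
L(v) = 1003 + v**2 - 3*v (L(v) = -8 + ((v**2 + (-4 + 1)*v) + (-13 + 32**2)) = -8 + ((v**2 - 3*v) + (-13 + 1024)) = -8 + ((v**2 - 3*v) + 1011) = -8 + (1011 + v**2 - 3*v) = 1003 + v**2 - 3*v)
(154753 + 2247276)*(L(B(24)) - 607216) = (154753 + 2247276)*((1003 + 24**2 - 3*24) - 607216) = 2402029*((1003 + 576 - 72) - 607216) = 2402029*(1507 - 607216) = 2402029*(-605709) = -1454930583561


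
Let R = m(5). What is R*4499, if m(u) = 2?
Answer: 8998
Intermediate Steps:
R = 2
R*4499 = 2*4499 = 8998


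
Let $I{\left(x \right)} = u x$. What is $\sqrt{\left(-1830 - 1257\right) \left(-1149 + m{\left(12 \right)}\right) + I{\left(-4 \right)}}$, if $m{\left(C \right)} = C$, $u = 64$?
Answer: $\sqrt{3509663} \approx 1873.4$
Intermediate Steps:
$I{\left(x \right)} = 64 x$
$\sqrt{\left(-1830 - 1257\right) \left(-1149 + m{\left(12 \right)}\right) + I{\left(-4 \right)}} = \sqrt{\left(-1830 - 1257\right) \left(-1149 + 12\right) + 64 \left(-4\right)} = \sqrt{\left(-3087\right) \left(-1137\right) - 256} = \sqrt{3509919 - 256} = \sqrt{3509663}$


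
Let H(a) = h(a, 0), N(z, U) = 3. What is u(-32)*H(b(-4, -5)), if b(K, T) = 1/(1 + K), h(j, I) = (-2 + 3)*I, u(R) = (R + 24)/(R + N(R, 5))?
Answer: 0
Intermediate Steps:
u(R) = (24 + R)/(3 + R) (u(R) = (R + 24)/(R + 3) = (24 + R)/(3 + R))
h(j, I) = I (h(j, I) = 1*I = I)
H(a) = 0
u(-32)*H(b(-4, -5)) = ((24 - 32)/(3 - 32))*0 = (-8/(-29))*0 = -1/29*(-8)*0 = (8/29)*0 = 0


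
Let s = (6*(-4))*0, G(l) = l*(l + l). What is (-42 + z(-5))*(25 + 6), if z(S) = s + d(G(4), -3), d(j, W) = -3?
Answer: -1395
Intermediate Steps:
G(l) = 2*l² (G(l) = l*(2*l) = 2*l²)
s = 0 (s = -24*0 = 0)
z(S) = -3 (z(S) = 0 - 3 = -3)
(-42 + z(-5))*(25 + 6) = (-42 - 3)*(25 + 6) = -45*31 = -1395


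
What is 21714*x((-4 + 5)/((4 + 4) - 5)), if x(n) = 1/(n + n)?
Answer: 32571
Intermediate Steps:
x(n) = 1/(2*n)
21714*x((-4 + 5)/((4 + 4) - 5)) = 21714*(1/(2*(((-4 + 5)/((4 + 4) - 5))))) = 21714*(1/(2*((1/(8 - 5))))) = 21714*(1/(2*((1/3)))) = 21714*(1/(2*((1*(1/3))))) = 21714*(1/(2*(1/3))) = 21714*((1/2)*3) = 21714*(3/2) = 32571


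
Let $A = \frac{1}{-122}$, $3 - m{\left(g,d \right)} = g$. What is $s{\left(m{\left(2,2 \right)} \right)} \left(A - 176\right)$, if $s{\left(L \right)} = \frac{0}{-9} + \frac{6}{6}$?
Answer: $- \frac{21473}{122} \approx -176.01$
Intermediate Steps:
$m{\left(g,d \right)} = 3 - g$
$s{\left(L \right)} = 1$ ($s{\left(L \right)} = 0 \left(- \frac{1}{9}\right) + 6 \cdot \frac{1}{6} = 0 + 1 = 1$)
$A = - \frac{1}{122} \approx -0.0081967$
$s{\left(m{\left(2,2 \right)} \right)} \left(A - 176\right) = 1 \left(- \frac{1}{122} - 176\right) = 1 \left(- \frac{21473}{122}\right) = - \frac{21473}{122}$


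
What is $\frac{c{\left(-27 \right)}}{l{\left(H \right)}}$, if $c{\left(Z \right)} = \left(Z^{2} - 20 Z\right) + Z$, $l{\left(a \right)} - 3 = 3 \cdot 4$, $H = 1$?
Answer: $\frac{414}{5} \approx 82.8$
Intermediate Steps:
$l{\left(a \right)} = 15$ ($l{\left(a \right)} = 3 + 3 \cdot 4 = 3 + 12 = 15$)
$c{\left(Z \right)} = Z^{2} - 19 Z$
$\frac{c{\left(-27 \right)}}{l{\left(H \right)}} = \frac{\left(-27\right) \left(-19 - 27\right)}{15} = \left(-27\right) \left(-46\right) \frac{1}{15} = 1242 \cdot \frac{1}{15} = \frac{414}{5}$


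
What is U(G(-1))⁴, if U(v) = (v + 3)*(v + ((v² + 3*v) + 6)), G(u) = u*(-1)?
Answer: 3748096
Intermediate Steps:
G(u) = -u
U(v) = (3 + v)*(6 + v² + 4*v) (U(v) = (3 + v)*(v + (6 + v² + 3*v)) = (3 + v)*(6 + v² + 4*v))
U(G(-1))⁴ = (18 + (-1*(-1))³ + 7*(-1*(-1))² + 18*(-1*(-1)))⁴ = (18 + 1³ + 7*1² + 18*1)⁴ = (18 + 1 + 7*1 + 18)⁴ = (18 + 1 + 7 + 18)⁴ = 44⁴ = 3748096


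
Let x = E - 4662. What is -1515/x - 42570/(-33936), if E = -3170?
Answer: 4008555/2768612 ≈ 1.4479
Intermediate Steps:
x = -7832 (x = -3170 - 4662 = -7832)
-1515/x - 42570/(-33936) = -1515/(-7832) - 42570/(-33936) = -1515*(-1/7832) - 42570*(-1/33936) = 1515/7832 + 7095/5656 = 4008555/2768612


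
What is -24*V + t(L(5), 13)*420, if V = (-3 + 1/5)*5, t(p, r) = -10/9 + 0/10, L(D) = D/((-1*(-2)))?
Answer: -392/3 ≈ -130.67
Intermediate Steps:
L(D) = D/2
t(p, r) = -10/9 (t(p, r) = -10*⅑ + 0*(⅒) = -10/9 + 0 = -10/9)
V = -14 (V = (-3 + ⅕)*5 = -14/5*5 = -14)
-24*V + t(L(5), 13)*420 = -24*(-14) - 10/9*420 = 336 - 1400/3 = -392/3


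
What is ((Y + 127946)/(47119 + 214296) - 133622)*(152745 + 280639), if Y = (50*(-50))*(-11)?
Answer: -2162625764115808/37345 ≈ -5.7909e+10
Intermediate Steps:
Y = 27500 (Y = -2500*(-11) = 27500)
((Y + 127946)/(47119 + 214296) - 133622)*(152745 + 280639) = ((27500 + 127946)/(47119 + 214296) - 133622)*(152745 + 280639) = (155446/261415 - 133622)*433384 = -34930639684/261415*433384 = -2162625764115808/37345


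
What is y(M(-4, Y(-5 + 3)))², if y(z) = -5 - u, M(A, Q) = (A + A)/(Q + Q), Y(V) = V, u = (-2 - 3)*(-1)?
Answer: 100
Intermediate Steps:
u = 5 (u = -5*(-1) = 5)
M(A, Q) = A/Q (M(A, Q) = (2*A)/((2*Q)) = (2*A)*(1/(2*Q)) = A/Q)
y(z) = -10 (y(z) = -5 - 1*5 = -5 - 5 = -10)
y(M(-4, Y(-5 + 3)))² = (-10)² = 100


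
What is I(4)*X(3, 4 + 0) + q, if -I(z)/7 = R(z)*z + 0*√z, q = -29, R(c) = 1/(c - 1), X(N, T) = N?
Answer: -57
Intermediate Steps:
R(c) = 1/(-1 + c)
I(z) = -7*z/(-1 + z) (I(z) = -7*(z/(-1 + z) + 0*√z) = -7*(z/(-1 + z) + 0) = -7*z/(-1 + z))
I(4)*X(3, 4 + 0) + q = -7*4/(-1 + 4)*3 - 29 = -7*4/3*3 - 29 = -7*4*⅓*3 - 29 = -28/3*3 - 29 = -28 - 29 = -57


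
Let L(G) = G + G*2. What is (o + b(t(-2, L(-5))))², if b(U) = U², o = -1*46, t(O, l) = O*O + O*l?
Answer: 1232100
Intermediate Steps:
L(G) = 3*G (L(G) = G + 2*G = 3*G)
t(O, l) = O² + O*l
o = -46
(o + b(t(-2, L(-5))))² = (-46 + (-2*(-2 + 3*(-5)))²)² = (-46 + (-2*(-2 - 15))²)² = (-46 + (-2*(-17))²)² = (-46 + 34²)² = (-46 + 1156)² = 1110² = 1232100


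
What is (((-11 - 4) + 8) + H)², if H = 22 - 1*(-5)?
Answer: 400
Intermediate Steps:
H = 27 (H = 22 + 5 = 27)
(((-11 - 4) + 8) + H)² = (((-11 - 4) + 8) + 27)² = ((-15 + 8) + 27)² = (-7 + 27)² = 20² = 400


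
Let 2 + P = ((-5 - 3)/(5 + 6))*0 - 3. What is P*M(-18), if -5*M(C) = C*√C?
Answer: -54*I*√2 ≈ -76.368*I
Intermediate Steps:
M(C) = -C^(3/2)/5 (M(C) = -C*√C/5 = -C^(3/2)/5)
P = -5 (P = -2 + (((-5 - 3)/(5 + 6))*0 - 3) = -2 + (-8/11*0 - 3) = -2 + (0 - 3) = -2 - 3 = -5)
P*M(-18) = -(-1)*(-18)^(3/2) = -(-1)*(-54*I*√2) = -54*I*√2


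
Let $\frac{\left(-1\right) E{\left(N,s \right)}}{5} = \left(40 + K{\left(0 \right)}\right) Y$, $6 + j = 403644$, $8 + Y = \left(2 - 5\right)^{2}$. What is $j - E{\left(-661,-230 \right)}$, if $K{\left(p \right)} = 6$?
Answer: $403868$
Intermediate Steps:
$Y = 1$ ($Y = -8 + \left(2 - 5\right)^{2} = -8 + \left(-3\right)^{2} = -8 + 9 = 1$)
$j = 403638$ ($j = -6 + 403644 = 403638$)
$E{\left(N,s \right)} = -230$ ($E{\left(N,s \right)} = - 5 \left(40 + 6\right) 1 = - 5 \cdot 46 \cdot 1 = \left(-5\right) 46 = -230$)
$j - E{\left(-661,-230 \right)} = 403638 - -230 = 403638 + 230 = 403868$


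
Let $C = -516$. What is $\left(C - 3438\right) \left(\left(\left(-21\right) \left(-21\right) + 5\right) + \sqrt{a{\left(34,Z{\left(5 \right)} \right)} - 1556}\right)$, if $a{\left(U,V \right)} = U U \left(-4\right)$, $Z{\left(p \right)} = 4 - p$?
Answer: $-1763484 - 7908 i \sqrt{1545} \approx -1.7635 \cdot 10^{6} - 3.1084 \cdot 10^{5} i$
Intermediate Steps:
$a{\left(U,V \right)} = - 4 U^{2}$ ($a{\left(U,V \right)} = U^{2} \left(-4\right) = - 4 U^{2}$)
$\left(C - 3438\right) \left(\left(\left(-21\right) \left(-21\right) + 5\right) + \sqrt{a{\left(34,Z{\left(5 \right)} \right)} - 1556}\right) = \left(-516 - 3438\right) \left(\left(\left(-21\right) \left(-21\right) + 5\right) + \sqrt{- 4 \cdot 34^{2} - 1556}\right) = - 3954 \left(\left(441 + 5\right) + \sqrt{\left(-4\right) 1156 - 1556}\right) = - 3954 \left(446 + \sqrt{-4624 - 1556}\right) = - 3954 \left(446 + \sqrt{-6180}\right) = - 3954 \left(446 + 2 i \sqrt{1545}\right) = -1763484 - 7908 i \sqrt{1545}$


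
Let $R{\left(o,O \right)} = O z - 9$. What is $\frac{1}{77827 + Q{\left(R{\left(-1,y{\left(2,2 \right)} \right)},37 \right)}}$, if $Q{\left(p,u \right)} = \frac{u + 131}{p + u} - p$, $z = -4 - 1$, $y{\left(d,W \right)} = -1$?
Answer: $\frac{11}{856197} \approx 1.2848 \cdot 10^{-5}$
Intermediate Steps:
$z = -5$ ($z = -4 - 1 = -5$)
$R{\left(o,O \right)} = -9 - 5 O$ ($R{\left(o,O \right)} = O \left(-5\right) - 9 = - 5 O - 9 = -9 - 5 O$)
$Q{\left(p,u \right)} = - p + \frac{131 + u}{p + u}$ ($Q{\left(p,u \right)} = \frac{131 + u}{p + u} - p = - p + \frac{131 + u}{p + u}$)
$\frac{1}{77827 + Q{\left(R{\left(-1,y{\left(2,2 \right)} \right)},37 \right)}} = \frac{1}{77827 + \frac{131 + 37 - \left(-9 - -5\right)^{2} - \left(-9 - -5\right) 37}{\left(-9 - -5\right) + 37}} = \frac{1}{77827 + \frac{131 + 37 - \left(-9 + 5\right)^{2} - \left(-9 + 5\right) 37}{\left(-9 + 5\right) + 37}} = \frac{1}{77827 + \frac{131 + 37 - \left(-4\right)^{2} - \left(-4\right) 37}{-4 + 37}} = \frac{1}{77827 + \frac{131 + 37 - 16 + 148}{33}} = \frac{1}{77827 + \frac{1}{33} \cdot 300} = \frac{1}{77827 + \frac{100}{11}} = \frac{1}{\frac{856197}{11}} = \frac{11}{856197}$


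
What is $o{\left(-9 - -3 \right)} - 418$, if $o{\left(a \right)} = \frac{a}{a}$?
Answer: $-417$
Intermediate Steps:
$o{\left(a \right)} = 1$
$o{\left(-9 - -3 \right)} - 418 = 1 - 418 = -417$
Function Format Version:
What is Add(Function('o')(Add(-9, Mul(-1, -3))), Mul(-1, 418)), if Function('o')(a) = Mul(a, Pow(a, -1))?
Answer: -417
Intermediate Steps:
Function('o')(a) = 1
Add(Function('o')(Add(-9, Mul(-1, -3))), Mul(-1, 418)) = Add(1, Mul(-1, 418)) = Add(1, -418) = -417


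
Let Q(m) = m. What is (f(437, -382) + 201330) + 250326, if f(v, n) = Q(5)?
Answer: 451661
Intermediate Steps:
f(v, n) = 5
(f(437, -382) + 201330) + 250326 = (5 + 201330) + 250326 = 201335 + 250326 = 451661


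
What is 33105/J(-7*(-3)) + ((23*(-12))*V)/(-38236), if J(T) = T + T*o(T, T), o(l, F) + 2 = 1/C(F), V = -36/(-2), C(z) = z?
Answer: -63285171/38236 ≈ -1655.1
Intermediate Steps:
V = 18 (V = -36*(-1/2) = 18)
o(l, F) = -2 + 1/F
J(T) = T + T*(-2 + 1/T)
33105/J(-7*(-3)) + ((23*(-12))*V)/(-38236) = 33105/(1 - (-7)*(-3)) + ((23*(-12))*18)/(-38236) = 33105/(1 - 1*21) - 276*18*(-1/38236) = 33105/(1 - 21) - 4968*(-1/38236) = 33105/(-20) + 1242/9559 = 33105*(-1/20) + 1242/9559 = -6621/4 + 1242/9559 = -63285171/38236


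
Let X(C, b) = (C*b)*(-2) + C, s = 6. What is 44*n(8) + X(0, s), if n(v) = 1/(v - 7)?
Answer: 44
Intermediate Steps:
X(C, b) = C - 2*C*b (X(C, b) = -2*C*b + C = C - 2*C*b)
n(v) = 1/(-7 + v)
44*n(8) + X(0, s) = 44/(-7 + 8) + 0*(1 - 2*6) = 44/1 + 0*(1 - 12) = 44*1 + 0*(-11) = 44 + 0 = 44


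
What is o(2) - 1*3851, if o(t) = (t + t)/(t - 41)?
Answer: -150193/39 ≈ -3851.1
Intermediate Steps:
o(t) = 2*t/(-41 + t) (o(t) = (2*t)/(-41 + t) = 2*t/(-41 + t))
o(2) - 1*3851 = 2*2/(-41 + 2) - 1*3851 = 2*2/(-39) - 3851 = 2*2*(-1/39) - 3851 = -4/39 - 3851 = -150193/39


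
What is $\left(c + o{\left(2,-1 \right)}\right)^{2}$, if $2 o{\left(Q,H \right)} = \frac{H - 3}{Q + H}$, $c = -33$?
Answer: $1225$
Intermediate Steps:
$o{\left(Q,H \right)} = \frac{-3 + H}{2 \left(H + Q\right)}$ ($o{\left(Q,H \right)} = \frac{\left(H - 3\right) \frac{1}{Q + H}}{2} = \frac{\left(-3 + H\right) \frac{1}{H + Q}}{2} = \frac{\frac{1}{H + Q} \left(-3 + H\right)}{2} = \frac{-3 + H}{2 \left(H + Q\right)}$)
$\left(c + o{\left(2,-1 \right)}\right)^{2} = \left(-33 + \frac{-3 - 1}{2 \left(-1 + 2\right)}\right)^{2} = \left(-33 + \frac{1}{2} \cdot 1^{-1} \left(-4\right)\right)^{2} = \left(-33 + \frac{1}{2} \cdot 1 \left(-4\right)\right)^{2} = \left(-33 - 2\right)^{2} = \left(-35\right)^{2} = 1225$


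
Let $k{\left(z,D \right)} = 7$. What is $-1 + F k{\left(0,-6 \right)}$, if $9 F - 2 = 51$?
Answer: $\frac{362}{9} \approx 40.222$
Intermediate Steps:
$F = \frac{53}{9}$ ($F = \frac{2}{9} + \frac{1}{9} \cdot 51 = \frac{2}{9} + \frac{17}{3} = \frac{53}{9} \approx 5.8889$)
$-1 + F k{\left(0,-6 \right)} = -1 + \frac{53}{9} \cdot 7 = -1 + \frac{371}{9} = \frac{362}{9}$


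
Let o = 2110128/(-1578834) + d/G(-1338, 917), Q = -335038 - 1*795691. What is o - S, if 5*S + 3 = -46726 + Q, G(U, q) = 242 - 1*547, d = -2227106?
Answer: 19485873541276/80257395 ≈ 2.4279e+5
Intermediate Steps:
Q = -1130729 (Q = -335038 - 795691 = -1130729)
G(U, q) = -305 (G(U, q) = 242 - 547 = -305)
o = 585931180894/80257395 (o = 2110128/(-1578834) - 2227106/(-305) = 2110128*(-1/1578834) - 2227106*(-1/305) = -351688/263139 + 2227106/305 = 585931180894/80257395 ≈ 7300.6)
S = -1177458/5 (S = -⅗ + (-46726 - 1130729)/5 = -⅗ + (⅕)*(-1177455) = -⅗ - 235491 = -1177458/5 ≈ -2.3549e+5)
o - S = 585931180894/80257395 - 1*(-1177458/5) = 585931180894/80257395 + 1177458/5 = 19485873541276/80257395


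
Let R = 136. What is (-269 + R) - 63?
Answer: -196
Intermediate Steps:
(-269 + R) - 63 = (-269 + 136) - 63 = -133 - 63 = -196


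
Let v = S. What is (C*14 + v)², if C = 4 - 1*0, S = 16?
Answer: 5184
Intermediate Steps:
C = 4 (C = 4 + 0 = 4)
v = 16
(C*14 + v)² = (4*14 + 16)² = (56 + 16)² = 72² = 5184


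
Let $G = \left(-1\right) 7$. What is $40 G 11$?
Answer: $-3080$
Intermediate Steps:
$G = -7$
$40 G 11 = 40 \left(-7\right) 11 = \left(-280\right) 11 = -3080$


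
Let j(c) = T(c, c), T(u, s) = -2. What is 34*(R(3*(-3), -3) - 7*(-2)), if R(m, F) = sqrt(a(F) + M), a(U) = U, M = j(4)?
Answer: 476 + 34*I*sqrt(5) ≈ 476.0 + 76.026*I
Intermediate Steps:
j(c) = -2
M = -2
R(m, F) = sqrt(-2 + F) (R(m, F) = sqrt(F - 2) = sqrt(-2 + F))
34*(R(3*(-3), -3) - 7*(-2)) = 34*(sqrt(-2 - 3) - 7*(-2)) = 34*(sqrt(-5) - 1*(-14)) = 34*(I*sqrt(5) + 14) = 34*(14 + I*sqrt(5)) = 476 + 34*I*sqrt(5)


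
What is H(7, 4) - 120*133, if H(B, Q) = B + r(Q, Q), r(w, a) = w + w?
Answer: -15945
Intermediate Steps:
r(w, a) = 2*w
H(B, Q) = B + 2*Q
H(7, 4) - 120*133 = (7 + 2*4) - 120*133 = (7 + 8) - 15960 = 15 - 15960 = -15945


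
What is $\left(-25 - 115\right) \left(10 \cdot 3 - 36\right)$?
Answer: $840$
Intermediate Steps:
$\left(-25 - 115\right) \left(10 \cdot 3 - 36\right) = - 140 \left(30 - 36\right) = \left(-140\right) \left(-6\right) = 840$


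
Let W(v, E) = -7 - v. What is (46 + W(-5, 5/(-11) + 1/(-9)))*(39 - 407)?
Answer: -16192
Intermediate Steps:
(46 + W(-5, 5/(-11) + 1/(-9)))*(39 - 407) = (46 + (-7 - 1*(-5)))*(39 - 407) = (46 + (-7 + 5))*(-368) = (46 - 2)*(-368) = 44*(-368) = -16192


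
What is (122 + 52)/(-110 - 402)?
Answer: -87/256 ≈ -0.33984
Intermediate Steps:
(122 + 52)/(-110 - 402) = 174/(-512) = 174*(-1/512) = -87/256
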